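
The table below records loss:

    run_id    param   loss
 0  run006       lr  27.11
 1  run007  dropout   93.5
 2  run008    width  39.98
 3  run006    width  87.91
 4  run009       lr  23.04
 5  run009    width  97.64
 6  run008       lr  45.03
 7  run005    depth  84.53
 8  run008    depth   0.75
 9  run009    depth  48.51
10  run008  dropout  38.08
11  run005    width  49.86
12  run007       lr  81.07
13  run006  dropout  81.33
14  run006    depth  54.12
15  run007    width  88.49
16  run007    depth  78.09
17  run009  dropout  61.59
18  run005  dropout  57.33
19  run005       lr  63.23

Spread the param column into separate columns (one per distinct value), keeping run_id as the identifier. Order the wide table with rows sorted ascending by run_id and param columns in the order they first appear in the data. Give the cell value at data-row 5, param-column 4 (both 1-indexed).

48.51

With rows sorted ascending by run_id, row 5 is run_id=run009. param columns in first-appearance order: lr, dropout, width, depth; column 4 is depth.
Long rows with run_id=run009, param=depth: loss = 48.51.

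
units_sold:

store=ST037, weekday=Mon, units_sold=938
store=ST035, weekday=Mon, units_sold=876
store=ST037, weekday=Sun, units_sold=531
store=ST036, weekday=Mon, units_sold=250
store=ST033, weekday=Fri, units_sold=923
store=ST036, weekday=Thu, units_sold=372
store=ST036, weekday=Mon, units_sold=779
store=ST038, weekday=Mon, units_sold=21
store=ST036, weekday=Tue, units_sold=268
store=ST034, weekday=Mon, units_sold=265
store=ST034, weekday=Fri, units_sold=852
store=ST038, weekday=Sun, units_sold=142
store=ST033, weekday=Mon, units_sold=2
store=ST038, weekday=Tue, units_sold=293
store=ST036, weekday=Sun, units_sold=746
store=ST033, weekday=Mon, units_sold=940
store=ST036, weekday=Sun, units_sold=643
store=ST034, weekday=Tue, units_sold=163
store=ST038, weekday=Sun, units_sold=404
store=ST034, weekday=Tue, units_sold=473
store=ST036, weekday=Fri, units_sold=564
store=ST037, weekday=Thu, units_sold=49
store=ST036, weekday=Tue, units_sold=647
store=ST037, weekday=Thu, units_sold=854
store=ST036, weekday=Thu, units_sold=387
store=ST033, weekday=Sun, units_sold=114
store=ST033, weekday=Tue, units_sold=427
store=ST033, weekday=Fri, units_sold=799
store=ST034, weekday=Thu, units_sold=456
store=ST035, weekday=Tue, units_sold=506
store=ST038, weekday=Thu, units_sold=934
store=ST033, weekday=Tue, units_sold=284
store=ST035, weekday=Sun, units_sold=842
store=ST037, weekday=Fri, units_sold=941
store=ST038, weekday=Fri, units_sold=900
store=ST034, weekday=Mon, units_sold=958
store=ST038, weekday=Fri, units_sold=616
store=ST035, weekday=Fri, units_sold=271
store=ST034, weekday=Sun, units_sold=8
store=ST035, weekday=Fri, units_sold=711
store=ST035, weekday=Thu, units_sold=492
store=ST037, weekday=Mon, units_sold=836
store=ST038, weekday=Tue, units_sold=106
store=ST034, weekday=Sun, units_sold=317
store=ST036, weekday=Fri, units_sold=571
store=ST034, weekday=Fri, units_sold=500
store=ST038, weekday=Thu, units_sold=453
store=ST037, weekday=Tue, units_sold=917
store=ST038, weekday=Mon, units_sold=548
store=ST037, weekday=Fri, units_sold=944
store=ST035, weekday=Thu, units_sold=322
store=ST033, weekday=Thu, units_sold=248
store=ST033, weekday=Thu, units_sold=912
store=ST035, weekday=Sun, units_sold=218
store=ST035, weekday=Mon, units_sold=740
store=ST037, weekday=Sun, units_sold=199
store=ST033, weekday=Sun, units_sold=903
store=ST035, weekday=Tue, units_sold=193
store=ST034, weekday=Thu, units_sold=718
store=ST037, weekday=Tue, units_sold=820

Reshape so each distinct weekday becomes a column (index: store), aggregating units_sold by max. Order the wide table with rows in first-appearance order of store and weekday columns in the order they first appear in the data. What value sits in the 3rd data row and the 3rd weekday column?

571

With rows in first-appearance order of store, row 3 is store=ST036. weekday columns in first-appearance order: Mon, Sun, Fri, Thu, Tue; column 3 is Fri.
Long rows with store=ST036, weekday=Fri: max(564, 571) = 571.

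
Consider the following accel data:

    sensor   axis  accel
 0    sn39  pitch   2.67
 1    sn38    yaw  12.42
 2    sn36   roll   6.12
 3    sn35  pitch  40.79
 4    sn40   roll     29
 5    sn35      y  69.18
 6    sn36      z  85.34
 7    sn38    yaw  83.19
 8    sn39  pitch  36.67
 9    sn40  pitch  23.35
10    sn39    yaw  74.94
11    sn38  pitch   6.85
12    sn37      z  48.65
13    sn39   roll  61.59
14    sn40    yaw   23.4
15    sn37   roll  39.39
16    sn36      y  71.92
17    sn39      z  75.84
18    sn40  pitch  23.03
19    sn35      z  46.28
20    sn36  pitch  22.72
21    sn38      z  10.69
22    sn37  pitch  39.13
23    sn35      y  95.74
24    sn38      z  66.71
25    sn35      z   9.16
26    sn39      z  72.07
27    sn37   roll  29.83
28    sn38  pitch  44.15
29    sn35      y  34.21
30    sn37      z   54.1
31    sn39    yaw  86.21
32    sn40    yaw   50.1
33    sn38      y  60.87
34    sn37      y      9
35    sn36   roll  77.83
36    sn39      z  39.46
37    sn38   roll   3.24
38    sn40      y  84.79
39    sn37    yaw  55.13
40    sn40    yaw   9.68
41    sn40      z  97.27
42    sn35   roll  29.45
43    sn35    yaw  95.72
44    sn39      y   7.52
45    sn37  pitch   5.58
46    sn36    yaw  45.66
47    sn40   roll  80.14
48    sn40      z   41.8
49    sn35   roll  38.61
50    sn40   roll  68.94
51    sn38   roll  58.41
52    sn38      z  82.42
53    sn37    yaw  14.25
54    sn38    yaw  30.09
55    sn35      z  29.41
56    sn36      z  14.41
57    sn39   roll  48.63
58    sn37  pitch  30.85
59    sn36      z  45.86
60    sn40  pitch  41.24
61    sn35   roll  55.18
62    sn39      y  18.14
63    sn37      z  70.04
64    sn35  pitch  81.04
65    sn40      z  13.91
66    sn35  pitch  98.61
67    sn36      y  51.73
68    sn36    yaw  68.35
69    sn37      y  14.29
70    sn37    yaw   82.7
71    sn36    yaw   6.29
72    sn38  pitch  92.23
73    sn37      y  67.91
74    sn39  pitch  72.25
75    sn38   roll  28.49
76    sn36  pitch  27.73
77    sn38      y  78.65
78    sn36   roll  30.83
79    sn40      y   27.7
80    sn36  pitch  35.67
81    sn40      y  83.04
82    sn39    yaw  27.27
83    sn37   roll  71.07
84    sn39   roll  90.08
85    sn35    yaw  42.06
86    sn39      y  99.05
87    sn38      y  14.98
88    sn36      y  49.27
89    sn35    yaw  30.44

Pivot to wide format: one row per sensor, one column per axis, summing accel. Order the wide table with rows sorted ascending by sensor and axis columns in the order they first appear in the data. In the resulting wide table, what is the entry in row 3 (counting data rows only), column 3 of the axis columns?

With rows sorted ascending by sensor, row 3 is sensor=sn37. axis columns in first-appearance order: pitch, yaw, roll, y, z; column 3 is roll.
Long rows with sensor=sn37, axis=roll: 39.39 + 29.83 + 71.07 = 140.29.

140.29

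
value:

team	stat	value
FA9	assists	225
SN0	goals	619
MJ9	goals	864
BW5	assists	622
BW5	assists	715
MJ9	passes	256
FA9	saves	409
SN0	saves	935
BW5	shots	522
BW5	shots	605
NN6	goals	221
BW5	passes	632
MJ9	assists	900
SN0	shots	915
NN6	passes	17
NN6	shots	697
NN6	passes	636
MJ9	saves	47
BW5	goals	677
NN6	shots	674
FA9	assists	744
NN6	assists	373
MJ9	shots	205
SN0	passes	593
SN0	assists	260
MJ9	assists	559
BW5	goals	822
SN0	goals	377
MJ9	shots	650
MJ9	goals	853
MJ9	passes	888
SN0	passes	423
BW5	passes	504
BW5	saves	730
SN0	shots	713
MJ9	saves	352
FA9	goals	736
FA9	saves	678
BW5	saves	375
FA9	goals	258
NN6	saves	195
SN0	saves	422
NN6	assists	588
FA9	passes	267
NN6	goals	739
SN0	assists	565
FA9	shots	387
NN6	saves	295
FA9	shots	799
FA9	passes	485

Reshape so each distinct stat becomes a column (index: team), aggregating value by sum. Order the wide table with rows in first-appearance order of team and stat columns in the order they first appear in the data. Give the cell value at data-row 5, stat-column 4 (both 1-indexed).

490

With rows in first-appearance order of team, row 5 is team=NN6. stat columns in first-appearance order: assists, goals, passes, saves, shots; column 4 is saves.
Long rows with team=NN6, stat=saves: 195 + 295 = 490.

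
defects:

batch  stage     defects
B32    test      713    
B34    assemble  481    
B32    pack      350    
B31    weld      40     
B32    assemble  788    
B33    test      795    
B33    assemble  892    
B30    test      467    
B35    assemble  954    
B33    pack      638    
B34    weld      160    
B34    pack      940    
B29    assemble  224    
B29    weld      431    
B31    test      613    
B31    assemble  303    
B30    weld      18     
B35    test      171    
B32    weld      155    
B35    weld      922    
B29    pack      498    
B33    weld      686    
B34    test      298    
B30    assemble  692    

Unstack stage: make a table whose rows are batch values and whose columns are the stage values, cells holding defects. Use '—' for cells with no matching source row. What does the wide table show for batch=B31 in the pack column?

—

No long-format row has batch=B31 and stage=pack, so the cell is —.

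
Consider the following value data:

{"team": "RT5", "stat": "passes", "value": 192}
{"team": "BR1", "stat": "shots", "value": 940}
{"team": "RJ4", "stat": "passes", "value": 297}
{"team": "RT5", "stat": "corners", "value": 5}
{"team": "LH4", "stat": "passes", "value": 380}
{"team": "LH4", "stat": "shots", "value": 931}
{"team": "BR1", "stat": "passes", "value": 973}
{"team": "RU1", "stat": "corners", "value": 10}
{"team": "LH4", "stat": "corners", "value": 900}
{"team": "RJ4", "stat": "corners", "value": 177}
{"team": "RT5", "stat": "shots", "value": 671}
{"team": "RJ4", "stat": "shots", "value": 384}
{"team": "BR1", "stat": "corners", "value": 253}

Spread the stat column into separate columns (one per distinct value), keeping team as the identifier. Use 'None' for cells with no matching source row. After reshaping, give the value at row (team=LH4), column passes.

380

The long row with team=LH4, stat=passes has value=380.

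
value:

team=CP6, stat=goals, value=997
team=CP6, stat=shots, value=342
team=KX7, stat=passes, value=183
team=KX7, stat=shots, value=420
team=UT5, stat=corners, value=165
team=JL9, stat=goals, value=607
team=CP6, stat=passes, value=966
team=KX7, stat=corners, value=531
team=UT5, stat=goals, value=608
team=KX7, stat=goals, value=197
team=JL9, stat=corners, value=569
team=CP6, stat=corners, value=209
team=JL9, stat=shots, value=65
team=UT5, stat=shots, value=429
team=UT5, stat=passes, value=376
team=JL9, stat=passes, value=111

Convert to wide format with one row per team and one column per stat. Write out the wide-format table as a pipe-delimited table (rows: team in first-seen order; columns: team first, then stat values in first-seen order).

Columns: team plus the 4 distinct stat values (goals, shots, passes, corners).
For example, row CP6 column goals takes value=997 from the long row (CP6, goals).

| team | goals | shots | passes | corners |
| CP6 | 997 | 342 | 966 | 209 |
| KX7 | 197 | 420 | 183 | 531 |
| UT5 | 608 | 429 | 376 | 165 |
| JL9 | 607 | 65 | 111 | 569 |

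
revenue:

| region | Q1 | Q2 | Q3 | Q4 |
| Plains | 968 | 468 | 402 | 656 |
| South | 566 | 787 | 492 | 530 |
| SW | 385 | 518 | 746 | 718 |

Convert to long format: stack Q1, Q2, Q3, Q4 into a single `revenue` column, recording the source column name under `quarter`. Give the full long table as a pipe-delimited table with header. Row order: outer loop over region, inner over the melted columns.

Each (region, column) pair becomes one row: 3 × 4 = 12 rows.
For example, (Plains, Q1) → revenue=968.

| region | quarter | revenue |
| Plains | Q1 | 968 |
| Plains | Q2 | 468 |
| Plains | Q3 | 402 |
| Plains | Q4 | 656 |
| South | Q1 | 566 |
| South | Q2 | 787 |
| South | Q3 | 492 |
| South | Q4 | 530 |
| SW | Q1 | 385 |
| SW | Q2 | 518 |
| SW | Q3 | 746 |
| SW | Q4 | 718 |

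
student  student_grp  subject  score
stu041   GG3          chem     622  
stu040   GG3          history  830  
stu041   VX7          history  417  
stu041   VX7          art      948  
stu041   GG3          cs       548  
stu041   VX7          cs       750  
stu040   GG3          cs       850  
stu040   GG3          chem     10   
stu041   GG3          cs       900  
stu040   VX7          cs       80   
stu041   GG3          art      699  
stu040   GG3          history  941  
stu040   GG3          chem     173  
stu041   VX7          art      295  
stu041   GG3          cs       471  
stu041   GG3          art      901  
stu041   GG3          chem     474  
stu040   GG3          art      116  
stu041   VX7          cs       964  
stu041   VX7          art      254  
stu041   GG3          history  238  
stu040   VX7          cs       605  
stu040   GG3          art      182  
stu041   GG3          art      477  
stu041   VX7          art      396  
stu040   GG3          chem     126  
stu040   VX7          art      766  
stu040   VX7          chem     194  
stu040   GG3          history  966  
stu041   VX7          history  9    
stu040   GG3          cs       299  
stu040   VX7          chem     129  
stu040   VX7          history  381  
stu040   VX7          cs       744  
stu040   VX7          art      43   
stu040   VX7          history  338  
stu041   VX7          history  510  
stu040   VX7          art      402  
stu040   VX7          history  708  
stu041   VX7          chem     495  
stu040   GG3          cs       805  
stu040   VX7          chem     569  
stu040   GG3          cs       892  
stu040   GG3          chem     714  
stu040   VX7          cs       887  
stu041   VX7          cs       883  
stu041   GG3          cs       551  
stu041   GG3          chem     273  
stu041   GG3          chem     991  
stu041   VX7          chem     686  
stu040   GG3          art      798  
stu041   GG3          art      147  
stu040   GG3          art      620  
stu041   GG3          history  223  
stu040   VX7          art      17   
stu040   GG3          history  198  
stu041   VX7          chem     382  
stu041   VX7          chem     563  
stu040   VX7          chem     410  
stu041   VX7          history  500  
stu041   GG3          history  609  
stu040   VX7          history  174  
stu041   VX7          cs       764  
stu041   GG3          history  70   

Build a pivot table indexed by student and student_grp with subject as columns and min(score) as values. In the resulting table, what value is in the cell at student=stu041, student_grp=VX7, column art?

Rows with student=stu041, student_grp=VX7 and subject=art: score values are 948, 295, 254, 396.
min(948, 295, 254, 396) = 254.

254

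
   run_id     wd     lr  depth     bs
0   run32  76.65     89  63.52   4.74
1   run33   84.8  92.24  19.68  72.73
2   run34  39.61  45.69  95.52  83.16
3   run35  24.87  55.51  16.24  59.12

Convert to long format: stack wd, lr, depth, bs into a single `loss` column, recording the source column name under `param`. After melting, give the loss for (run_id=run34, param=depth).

Unpivoting turns each (run_id, wide-column) pair into one long row.
The wide cell at row run34, column depth holds 95.52, so the long row (run34, depth) has loss=95.52.

95.52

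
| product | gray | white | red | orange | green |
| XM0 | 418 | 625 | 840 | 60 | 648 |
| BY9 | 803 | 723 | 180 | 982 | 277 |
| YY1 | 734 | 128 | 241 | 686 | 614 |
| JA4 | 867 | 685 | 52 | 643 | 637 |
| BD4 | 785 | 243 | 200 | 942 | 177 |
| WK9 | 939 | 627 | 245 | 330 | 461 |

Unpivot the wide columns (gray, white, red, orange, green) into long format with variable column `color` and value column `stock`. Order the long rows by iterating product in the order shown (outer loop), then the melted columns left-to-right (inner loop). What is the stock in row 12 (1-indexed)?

30 rows total (6 × 5). Row 12: index ⌊(12-1)/5⌋ = 2 into product → YY1; (12-1) mod 5 = 1 into the melted columns → white.
So row 12 is (YY1, white, 128); stock = 128.

128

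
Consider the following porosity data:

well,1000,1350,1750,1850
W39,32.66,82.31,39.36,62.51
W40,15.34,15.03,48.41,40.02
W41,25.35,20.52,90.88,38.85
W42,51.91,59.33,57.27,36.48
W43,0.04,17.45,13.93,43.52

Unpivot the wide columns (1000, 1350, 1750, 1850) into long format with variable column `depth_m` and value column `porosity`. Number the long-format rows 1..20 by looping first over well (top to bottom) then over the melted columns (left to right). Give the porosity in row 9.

25.35

20 rows total (5 × 4). Row 9: index ⌊(9-1)/4⌋ = 2 into well → W41; (9-1) mod 4 = 0 into the melted columns → 1000.
So row 9 is (W41, 1000, 25.35); porosity = 25.35.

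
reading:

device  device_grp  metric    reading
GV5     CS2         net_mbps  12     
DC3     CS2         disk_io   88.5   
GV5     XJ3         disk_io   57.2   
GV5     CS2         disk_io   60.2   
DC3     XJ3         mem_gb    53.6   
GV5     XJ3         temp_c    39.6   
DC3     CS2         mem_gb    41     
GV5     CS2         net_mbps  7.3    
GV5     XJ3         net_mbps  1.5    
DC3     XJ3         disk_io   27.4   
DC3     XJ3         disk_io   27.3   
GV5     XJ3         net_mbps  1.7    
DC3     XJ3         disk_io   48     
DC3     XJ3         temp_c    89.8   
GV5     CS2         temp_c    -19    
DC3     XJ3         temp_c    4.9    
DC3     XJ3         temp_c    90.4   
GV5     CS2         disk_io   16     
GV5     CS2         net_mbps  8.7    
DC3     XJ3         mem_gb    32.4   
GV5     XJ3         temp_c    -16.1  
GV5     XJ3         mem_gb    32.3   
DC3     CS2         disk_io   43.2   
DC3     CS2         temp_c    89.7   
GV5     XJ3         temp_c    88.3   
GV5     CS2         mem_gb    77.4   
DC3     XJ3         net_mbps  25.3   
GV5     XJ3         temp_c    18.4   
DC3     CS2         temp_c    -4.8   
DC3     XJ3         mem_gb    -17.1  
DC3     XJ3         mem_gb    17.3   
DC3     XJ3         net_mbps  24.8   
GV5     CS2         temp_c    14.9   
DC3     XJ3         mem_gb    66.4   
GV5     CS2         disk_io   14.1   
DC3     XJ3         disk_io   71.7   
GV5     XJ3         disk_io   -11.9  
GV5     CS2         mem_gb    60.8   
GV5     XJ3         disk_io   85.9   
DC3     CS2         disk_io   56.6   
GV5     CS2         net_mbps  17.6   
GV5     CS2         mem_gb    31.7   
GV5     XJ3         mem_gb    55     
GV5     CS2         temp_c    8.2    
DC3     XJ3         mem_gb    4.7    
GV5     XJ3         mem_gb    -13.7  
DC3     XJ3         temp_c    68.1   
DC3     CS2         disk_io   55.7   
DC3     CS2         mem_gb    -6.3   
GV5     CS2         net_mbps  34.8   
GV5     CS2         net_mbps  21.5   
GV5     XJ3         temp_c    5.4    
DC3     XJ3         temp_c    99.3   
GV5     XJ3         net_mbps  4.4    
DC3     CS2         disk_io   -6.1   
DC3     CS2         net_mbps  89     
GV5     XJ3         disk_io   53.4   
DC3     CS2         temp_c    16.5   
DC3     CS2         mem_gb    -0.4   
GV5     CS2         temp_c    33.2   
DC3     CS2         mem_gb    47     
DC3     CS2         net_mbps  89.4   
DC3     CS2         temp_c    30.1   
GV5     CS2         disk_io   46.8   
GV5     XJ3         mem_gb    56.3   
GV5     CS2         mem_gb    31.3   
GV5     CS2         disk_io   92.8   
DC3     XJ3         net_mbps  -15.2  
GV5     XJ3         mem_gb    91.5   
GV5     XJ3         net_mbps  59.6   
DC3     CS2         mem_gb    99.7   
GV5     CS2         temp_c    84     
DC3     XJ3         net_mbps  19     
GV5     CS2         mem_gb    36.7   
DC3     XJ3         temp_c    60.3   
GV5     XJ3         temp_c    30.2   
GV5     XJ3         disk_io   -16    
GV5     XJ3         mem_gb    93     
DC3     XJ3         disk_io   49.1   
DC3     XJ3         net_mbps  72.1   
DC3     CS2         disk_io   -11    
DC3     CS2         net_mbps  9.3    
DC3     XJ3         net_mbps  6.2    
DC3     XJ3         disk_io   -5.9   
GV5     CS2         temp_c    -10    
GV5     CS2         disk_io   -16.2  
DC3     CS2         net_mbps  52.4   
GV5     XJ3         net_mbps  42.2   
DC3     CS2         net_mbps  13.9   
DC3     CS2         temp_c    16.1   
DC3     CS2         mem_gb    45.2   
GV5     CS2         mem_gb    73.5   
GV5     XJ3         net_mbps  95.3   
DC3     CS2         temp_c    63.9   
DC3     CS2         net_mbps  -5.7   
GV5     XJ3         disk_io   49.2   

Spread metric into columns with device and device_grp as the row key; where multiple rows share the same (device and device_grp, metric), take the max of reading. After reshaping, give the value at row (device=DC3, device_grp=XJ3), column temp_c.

99.3

Rows with device=DC3, device_grp=XJ3 and metric=temp_c: reading values are 89.8, 4.9, 90.4, 68.1, 99.3, 60.3.
max(89.8, 4.9, 90.4, 68.1, 99.3, 60.3) = 99.3.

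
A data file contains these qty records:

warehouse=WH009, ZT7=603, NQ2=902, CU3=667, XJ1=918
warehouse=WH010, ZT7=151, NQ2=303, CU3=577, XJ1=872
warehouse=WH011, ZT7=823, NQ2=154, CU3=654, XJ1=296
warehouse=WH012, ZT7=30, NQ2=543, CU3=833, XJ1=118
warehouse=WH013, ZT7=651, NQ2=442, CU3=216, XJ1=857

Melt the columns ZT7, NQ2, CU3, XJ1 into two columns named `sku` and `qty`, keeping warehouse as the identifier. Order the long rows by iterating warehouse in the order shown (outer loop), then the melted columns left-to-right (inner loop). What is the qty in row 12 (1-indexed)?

20 rows total (5 × 4). Row 12: index ⌊(12-1)/4⌋ = 2 into warehouse → WH011; (12-1) mod 4 = 3 into the melted columns → XJ1.
So row 12 is (WH011, XJ1, 296); qty = 296.

296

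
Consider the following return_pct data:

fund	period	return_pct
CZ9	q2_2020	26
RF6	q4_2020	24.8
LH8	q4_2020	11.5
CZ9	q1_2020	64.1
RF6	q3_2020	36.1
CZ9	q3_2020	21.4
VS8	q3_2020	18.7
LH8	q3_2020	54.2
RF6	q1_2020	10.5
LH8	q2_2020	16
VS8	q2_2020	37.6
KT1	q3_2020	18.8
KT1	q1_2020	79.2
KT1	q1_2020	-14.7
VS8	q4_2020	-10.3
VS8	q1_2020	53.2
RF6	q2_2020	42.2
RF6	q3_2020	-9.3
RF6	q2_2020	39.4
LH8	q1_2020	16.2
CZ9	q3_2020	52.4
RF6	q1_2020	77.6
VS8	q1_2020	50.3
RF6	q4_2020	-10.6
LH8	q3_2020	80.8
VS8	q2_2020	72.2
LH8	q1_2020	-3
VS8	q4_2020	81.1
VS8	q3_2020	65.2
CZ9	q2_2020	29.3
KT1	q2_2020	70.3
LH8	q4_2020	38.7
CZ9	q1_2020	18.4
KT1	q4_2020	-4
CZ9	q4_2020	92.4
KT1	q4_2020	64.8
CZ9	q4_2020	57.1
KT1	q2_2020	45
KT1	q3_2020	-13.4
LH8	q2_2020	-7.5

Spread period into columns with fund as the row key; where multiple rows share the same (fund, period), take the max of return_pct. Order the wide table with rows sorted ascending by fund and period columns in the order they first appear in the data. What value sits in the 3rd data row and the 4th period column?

80.8

With rows sorted ascending by fund, row 3 is fund=LH8. period columns in first-appearance order: q2_2020, q4_2020, q1_2020, q3_2020; column 4 is q3_2020.
Long rows with fund=LH8, period=q3_2020: max(54.2, 80.8) = 80.8.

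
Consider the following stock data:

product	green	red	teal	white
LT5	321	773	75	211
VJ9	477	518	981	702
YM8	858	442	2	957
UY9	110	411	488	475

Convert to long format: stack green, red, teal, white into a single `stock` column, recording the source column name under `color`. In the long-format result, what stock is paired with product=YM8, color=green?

858

Unpivoting turns each (product, wide-column) pair into one long row.
The wide cell at row YM8, column green holds 858, so the long row (YM8, green) has stock=858.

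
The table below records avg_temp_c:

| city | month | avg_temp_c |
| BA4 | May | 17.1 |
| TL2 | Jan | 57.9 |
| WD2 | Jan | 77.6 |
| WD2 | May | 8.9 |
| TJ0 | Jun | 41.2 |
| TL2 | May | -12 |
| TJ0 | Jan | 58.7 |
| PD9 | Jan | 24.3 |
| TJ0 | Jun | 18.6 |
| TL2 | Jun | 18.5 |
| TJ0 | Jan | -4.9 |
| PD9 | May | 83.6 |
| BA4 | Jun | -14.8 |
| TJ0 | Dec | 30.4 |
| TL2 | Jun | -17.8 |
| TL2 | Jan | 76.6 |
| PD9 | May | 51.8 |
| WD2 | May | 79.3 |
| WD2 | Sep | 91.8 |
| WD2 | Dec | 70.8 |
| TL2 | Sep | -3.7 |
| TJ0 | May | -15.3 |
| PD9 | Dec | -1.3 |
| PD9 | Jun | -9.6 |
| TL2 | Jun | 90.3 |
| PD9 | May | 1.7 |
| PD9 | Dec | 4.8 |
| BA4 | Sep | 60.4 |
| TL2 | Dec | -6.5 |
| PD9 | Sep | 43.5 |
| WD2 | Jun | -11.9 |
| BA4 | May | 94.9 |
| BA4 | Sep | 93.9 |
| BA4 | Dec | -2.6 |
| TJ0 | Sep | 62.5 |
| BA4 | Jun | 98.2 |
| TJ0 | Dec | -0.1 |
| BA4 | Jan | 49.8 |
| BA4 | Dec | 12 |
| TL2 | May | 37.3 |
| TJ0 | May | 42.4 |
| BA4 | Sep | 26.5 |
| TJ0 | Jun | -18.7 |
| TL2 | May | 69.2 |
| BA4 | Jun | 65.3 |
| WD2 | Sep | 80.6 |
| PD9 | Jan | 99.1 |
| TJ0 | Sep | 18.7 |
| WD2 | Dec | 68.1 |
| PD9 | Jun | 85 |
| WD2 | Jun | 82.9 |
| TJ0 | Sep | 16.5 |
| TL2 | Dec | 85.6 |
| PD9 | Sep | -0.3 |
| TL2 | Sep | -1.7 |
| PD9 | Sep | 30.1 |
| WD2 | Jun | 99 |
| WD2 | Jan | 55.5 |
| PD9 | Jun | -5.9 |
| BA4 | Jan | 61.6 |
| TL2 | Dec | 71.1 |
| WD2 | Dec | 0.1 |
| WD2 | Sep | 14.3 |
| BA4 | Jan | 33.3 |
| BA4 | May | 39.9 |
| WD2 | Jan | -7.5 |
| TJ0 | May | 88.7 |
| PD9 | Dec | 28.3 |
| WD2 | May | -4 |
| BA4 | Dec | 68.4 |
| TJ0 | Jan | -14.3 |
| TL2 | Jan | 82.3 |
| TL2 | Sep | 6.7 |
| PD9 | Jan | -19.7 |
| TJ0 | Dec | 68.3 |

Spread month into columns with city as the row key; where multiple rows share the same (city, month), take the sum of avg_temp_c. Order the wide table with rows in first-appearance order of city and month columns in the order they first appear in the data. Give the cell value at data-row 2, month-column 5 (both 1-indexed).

1.3

With rows in first-appearance order of city, row 2 is city=TL2. month columns in first-appearance order: May, Jan, Jun, Dec, Sep; column 5 is Sep.
Long rows with city=TL2, month=Sep: -3.7 + -1.7 + 6.7 = 1.3.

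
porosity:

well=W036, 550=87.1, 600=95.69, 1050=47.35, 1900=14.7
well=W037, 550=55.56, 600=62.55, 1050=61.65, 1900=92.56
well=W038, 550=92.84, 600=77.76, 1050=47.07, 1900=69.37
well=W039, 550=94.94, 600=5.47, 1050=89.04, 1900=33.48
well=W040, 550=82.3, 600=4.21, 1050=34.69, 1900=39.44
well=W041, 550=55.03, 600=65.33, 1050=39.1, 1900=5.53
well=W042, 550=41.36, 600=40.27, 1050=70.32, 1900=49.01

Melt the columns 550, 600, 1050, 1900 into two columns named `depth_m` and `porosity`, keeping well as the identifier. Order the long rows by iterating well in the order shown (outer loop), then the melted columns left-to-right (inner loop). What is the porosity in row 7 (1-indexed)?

61.65

28 rows total (7 × 4). Row 7: index ⌊(7-1)/4⌋ = 1 into well → W037; (7-1) mod 4 = 2 into the melted columns → 1050.
So row 7 is (W037, 1050, 61.65); porosity = 61.65.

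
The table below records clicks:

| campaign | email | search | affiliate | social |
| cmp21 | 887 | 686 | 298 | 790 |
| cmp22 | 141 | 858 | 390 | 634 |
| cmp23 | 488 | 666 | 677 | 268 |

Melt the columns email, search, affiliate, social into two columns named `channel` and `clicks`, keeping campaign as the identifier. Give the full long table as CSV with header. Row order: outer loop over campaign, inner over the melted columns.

campaign,channel,clicks
cmp21,email,887
cmp21,search,686
cmp21,affiliate,298
cmp21,social,790
cmp22,email,141
cmp22,search,858
cmp22,affiliate,390
cmp22,social,634
cmp23,email,488
cmp23,search,666
cmp23,affiliate,677
cmp23,social,268

Each (campaign, column) pair becomes one row: 3 × 4 = 12 rows.
For example, (cmp21, email) → clicks=887.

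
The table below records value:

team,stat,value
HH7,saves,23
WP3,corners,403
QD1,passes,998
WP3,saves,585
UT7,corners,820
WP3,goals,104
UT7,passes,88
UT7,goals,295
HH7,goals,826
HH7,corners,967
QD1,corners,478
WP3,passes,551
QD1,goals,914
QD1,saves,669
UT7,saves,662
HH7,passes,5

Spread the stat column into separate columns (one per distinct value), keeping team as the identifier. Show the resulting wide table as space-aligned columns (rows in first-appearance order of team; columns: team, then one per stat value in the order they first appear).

Columns: team plus the 4 distinct stat values (saves, corners, passes, goals).
For example, row HH7 column saves takes value=23 from the long row (HH7, saves).

team  saves  corners  passes  goals
HH7   23     967      5       826  
WP3   585    403      551     104  
QD1   669    478      998     914  
UT7   662    820      88      295  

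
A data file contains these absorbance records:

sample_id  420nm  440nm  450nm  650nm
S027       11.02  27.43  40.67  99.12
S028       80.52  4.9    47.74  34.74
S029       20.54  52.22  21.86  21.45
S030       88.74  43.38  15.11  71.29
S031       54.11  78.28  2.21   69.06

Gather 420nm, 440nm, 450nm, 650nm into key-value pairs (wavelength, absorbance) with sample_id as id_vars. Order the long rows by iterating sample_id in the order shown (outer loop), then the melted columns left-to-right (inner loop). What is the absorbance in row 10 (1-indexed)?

52.22

20 rows total (5 × 4). Row 10: index ⌊(10-1)/4⌋ = 2 into sample_id → S029; (10-1) mod 4 = 1 into the melted columns → 440nm.
So row 10 is (S029, 440nm, 52.22); absorbance = 52.22.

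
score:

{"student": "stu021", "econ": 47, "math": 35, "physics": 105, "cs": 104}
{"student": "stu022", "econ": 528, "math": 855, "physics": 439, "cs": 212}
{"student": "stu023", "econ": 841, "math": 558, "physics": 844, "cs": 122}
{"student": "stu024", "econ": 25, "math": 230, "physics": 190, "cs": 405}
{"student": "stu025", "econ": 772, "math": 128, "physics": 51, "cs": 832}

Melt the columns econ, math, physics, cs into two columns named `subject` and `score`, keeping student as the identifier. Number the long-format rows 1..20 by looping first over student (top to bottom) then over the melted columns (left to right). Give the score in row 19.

51

20 rows total (5 × 4). Row 19: index ⌊(19-1)/4⌋ = 4 into student → stu025; (19-1) mod 4 = 2 into the melted columns → physics.
So row 19 is (stu025, physics, 51); score = 51.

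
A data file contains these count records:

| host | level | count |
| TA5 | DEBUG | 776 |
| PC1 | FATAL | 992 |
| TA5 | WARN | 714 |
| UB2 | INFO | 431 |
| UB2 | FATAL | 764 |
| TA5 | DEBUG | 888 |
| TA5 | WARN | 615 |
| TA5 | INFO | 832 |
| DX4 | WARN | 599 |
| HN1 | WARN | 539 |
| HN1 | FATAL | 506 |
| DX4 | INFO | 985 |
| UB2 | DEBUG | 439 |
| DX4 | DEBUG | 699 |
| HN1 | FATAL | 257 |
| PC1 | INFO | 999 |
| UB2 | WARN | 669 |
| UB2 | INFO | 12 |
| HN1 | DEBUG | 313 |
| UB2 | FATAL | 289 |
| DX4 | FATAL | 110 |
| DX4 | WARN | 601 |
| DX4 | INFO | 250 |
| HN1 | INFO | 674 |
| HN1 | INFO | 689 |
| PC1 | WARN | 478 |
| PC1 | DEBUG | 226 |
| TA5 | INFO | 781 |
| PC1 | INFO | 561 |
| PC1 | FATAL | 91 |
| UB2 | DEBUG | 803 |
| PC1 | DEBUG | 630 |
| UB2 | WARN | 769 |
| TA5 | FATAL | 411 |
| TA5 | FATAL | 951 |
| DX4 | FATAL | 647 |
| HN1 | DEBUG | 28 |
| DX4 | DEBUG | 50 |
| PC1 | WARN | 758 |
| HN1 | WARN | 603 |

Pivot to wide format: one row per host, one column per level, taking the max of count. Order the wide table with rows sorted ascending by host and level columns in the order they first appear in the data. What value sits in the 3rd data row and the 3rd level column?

With rows sorted ascending by host, row 3 is host=PC1. level columns in first-appearance order: DEBUG, FATAL, WARN, INFO; column 3 is WARN.
Long rows with host=PC1, level=WARN: max(478, 758) = 758.

758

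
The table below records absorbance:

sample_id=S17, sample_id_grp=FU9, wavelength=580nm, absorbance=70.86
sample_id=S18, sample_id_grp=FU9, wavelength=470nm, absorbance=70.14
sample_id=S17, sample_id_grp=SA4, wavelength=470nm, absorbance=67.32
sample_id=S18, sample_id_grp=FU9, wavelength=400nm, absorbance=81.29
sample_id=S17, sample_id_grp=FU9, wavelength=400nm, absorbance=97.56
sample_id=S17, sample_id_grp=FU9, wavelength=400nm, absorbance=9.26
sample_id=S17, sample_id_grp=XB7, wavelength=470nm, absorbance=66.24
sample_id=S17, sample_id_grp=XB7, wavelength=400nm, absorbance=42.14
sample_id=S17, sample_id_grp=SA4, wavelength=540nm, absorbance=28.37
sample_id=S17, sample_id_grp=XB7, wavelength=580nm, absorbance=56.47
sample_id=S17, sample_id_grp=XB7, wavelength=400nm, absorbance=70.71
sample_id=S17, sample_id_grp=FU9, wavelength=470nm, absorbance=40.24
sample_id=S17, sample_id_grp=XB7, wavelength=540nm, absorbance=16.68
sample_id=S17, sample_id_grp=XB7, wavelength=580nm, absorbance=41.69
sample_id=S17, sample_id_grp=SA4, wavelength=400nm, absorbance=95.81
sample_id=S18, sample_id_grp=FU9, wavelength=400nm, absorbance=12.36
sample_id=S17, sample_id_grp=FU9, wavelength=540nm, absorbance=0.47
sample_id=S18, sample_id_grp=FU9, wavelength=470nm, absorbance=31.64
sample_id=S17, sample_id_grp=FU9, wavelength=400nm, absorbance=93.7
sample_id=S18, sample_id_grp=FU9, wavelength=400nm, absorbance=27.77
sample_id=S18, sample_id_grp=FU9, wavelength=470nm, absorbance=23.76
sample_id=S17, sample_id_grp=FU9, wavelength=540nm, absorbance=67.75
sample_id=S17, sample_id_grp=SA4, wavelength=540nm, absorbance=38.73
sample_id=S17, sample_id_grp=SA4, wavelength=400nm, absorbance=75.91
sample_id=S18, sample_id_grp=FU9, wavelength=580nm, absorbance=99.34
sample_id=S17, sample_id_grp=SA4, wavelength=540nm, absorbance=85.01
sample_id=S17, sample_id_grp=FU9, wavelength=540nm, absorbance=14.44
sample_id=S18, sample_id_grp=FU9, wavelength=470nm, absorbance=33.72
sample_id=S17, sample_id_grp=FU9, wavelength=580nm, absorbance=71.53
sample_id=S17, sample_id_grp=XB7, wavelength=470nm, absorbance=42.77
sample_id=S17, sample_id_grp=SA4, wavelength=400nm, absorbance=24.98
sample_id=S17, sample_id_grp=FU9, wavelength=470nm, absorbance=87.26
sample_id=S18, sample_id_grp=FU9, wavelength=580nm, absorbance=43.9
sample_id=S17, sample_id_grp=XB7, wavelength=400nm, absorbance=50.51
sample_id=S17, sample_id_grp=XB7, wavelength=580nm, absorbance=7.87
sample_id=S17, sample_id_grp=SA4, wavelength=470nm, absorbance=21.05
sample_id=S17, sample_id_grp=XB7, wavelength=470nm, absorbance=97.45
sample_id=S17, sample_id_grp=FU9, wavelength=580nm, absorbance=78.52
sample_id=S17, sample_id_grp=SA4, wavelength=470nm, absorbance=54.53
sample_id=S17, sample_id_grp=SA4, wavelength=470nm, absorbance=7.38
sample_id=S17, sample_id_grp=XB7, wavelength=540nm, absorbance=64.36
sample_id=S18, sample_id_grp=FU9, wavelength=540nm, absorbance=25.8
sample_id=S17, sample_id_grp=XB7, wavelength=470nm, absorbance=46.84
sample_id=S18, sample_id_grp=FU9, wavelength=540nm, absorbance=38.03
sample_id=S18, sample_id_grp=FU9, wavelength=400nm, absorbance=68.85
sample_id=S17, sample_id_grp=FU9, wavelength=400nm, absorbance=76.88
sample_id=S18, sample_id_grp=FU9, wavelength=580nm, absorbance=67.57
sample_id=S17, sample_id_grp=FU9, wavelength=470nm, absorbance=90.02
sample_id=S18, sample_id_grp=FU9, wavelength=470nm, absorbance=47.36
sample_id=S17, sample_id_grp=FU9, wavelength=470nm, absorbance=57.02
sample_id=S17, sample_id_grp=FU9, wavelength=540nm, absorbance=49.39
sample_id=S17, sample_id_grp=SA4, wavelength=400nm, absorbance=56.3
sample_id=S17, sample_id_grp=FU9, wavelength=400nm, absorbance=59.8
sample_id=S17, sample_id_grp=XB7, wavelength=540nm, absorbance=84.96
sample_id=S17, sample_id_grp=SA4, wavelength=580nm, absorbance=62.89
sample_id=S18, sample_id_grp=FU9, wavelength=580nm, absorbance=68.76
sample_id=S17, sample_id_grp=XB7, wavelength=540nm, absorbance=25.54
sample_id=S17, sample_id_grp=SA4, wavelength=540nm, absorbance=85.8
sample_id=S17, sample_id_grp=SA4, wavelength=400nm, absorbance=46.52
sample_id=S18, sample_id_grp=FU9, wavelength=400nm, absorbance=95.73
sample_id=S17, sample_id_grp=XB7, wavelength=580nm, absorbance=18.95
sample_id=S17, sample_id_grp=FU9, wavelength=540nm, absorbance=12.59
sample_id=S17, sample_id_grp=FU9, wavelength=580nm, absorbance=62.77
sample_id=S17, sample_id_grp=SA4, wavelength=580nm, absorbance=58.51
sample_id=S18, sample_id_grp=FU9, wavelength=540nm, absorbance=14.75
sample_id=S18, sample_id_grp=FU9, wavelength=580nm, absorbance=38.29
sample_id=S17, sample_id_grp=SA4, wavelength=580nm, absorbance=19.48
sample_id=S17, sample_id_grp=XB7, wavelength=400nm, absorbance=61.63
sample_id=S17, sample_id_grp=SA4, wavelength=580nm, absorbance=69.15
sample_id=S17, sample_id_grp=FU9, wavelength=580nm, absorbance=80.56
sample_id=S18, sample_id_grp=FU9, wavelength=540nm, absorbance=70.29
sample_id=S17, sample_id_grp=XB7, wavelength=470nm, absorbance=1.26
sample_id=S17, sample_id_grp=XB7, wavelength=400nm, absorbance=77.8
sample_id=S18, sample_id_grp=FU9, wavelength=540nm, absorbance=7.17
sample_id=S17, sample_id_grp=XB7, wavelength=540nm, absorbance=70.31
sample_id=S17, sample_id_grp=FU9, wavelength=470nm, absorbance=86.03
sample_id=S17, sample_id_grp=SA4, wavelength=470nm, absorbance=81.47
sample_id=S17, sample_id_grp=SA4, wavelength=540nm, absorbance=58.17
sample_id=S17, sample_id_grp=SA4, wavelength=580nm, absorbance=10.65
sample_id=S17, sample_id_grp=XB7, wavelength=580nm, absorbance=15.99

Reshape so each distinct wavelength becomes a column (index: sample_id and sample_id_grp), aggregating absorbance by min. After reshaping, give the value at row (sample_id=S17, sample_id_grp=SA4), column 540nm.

Rows with sample_id=S17, sample_id_grp=SA4 and wavelength=540nm: absorbance values are 28.37, 38.73, 85.01, 85.8, 58.17.
min(28.37, 38.73, 85.01, 85.8, 58.17) = 28.37.

28.37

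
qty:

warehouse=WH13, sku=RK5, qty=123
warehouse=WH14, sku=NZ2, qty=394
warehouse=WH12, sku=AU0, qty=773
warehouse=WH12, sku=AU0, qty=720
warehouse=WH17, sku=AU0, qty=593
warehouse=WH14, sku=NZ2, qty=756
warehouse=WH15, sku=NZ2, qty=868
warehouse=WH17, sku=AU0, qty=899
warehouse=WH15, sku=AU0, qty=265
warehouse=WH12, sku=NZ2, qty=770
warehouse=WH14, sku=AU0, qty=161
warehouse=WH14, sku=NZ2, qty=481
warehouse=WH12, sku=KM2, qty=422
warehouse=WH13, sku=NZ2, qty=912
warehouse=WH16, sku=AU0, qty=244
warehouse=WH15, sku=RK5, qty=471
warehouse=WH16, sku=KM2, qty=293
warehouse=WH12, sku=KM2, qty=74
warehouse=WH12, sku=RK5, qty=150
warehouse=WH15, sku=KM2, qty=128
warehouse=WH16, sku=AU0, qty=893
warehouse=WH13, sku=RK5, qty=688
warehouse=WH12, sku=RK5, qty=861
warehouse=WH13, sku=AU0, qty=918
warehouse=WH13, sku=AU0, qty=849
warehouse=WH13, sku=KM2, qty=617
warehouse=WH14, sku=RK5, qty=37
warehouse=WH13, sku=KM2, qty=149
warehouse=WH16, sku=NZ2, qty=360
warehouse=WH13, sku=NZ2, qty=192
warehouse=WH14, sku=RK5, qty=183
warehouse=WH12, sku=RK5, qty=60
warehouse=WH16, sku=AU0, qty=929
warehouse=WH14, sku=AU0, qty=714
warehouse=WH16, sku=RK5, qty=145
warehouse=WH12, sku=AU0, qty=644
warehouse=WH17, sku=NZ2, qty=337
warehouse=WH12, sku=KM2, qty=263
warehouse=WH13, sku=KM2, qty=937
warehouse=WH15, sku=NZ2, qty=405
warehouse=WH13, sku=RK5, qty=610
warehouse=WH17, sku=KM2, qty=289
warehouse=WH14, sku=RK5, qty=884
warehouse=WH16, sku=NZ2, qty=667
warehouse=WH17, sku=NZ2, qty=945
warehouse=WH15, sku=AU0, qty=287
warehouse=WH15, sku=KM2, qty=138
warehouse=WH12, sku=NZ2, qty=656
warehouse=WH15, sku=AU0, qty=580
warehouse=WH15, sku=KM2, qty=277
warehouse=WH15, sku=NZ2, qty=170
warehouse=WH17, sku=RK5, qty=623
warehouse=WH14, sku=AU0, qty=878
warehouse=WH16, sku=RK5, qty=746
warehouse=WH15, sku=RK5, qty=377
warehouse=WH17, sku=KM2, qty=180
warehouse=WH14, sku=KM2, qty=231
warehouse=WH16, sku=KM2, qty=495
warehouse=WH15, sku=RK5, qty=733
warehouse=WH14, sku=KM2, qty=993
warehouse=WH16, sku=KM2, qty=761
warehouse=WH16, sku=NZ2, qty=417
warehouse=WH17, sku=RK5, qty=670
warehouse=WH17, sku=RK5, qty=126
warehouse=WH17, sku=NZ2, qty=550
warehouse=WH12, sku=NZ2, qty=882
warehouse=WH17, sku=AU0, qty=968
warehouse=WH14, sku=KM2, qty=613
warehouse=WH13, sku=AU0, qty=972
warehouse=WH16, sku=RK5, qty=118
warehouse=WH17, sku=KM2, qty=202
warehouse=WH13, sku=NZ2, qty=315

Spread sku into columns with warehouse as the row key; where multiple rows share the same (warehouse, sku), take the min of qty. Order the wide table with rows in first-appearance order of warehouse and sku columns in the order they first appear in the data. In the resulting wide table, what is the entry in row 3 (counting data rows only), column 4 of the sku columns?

74

With rows in first-appearance order of warehouse, row 3 is warehouse=WH12. sku columns in first-appearance order: RK5, NZ2, AU0, KM2; column 4 is KM2.
Long rows with warehouse=WH12, sku=KM2: min(422, 74, 263) = 74.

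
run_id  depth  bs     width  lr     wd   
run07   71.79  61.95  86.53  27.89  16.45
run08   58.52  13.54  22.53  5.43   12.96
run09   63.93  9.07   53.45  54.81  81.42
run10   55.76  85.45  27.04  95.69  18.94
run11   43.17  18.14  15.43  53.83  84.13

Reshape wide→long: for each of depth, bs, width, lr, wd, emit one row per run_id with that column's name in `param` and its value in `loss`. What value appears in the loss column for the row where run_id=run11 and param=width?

Unpivoting turns each (run_id, wide-column) pair into one long row.
The wide cell at row run11, column width holds 15.43, so the long row (run11, width) has loss=15.43.

15.43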